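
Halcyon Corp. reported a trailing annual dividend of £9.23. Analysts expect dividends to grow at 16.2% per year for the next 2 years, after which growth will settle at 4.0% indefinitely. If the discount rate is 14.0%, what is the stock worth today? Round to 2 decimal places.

£118.73

Two-stage DDM. Project D₁…D_2 at 0.162, terminal growth 0.04, discount at r = 0.14.
D_1 = 10.7253
D_2 = 12.4628
Terminal value at t=2: TV = D_3/(r−g) = 12.9613/(0.14−0.04) = 129.6126
P₀ = 10.7253/(1+0.14)^1 + 12.4628/(1+0.14)^2 + 129.6126/(1+0.14)^2 = 118.7305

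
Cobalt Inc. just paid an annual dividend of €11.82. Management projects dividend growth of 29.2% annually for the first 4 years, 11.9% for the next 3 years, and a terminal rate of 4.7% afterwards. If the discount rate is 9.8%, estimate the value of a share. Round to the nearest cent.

€635.20

Three-stage DDM. Project D₁…D_7; terminal Gordon value at t=7 with g = 0.047; discount at r = 0.098.
D_1 = 15.2714
D_2 = 19.7307
D_3 = 25.4921
D_4 = 32.9357
D_5 = 36.8551
D_6 = 41.2409
D_7 = 46.1485
TV_7 = 48.3175/(0.098−0.047) = 947.4020
P₀ = Σ Dₜ/(1+r)ᵗ + TV_7/(1+r)^7 = 635.2048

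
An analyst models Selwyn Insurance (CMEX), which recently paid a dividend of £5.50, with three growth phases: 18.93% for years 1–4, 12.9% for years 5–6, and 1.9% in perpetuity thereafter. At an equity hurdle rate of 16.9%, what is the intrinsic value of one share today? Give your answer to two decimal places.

£71.49

Three-stage DDM. Project D₁…D_6; terminal Gordon value at t=6 with g = 0.019; discount at r = 0.169.
D_1 = 6.5412
D_2 = 7.7794
D_3 = 9.2520
D_4 = 11.0034
D_5 = 12.4229
D_6 = 14.0254
TV_6 = 14.2919/(0.169−0.019) = 95.2794
P₀ = Σ Dₜ/(1+r)ᵗ + TV_6/(1+r)^6 = 71.4927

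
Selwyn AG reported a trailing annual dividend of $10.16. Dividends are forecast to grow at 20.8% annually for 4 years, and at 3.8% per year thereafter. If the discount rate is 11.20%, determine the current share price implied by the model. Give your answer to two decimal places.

$248.68

Two-stage DDM. Project D₁…D_4 at 0.208, terminal growth 0.038, discount at r = 0.112.
D_1 = 12.2733
D_2 = 14.8261
D_3 = 17.9100
D_4 = 21.6352
Terminal value at t=4: TV = D_5/(r−g) = 22.4574/(0.112−0.038) = 303.4779
P₀ = 12.2733/(1+0.112)^1 + 14.8261/(1+0.112)^2 + 17.9100/(1+0.112)^3 + 21.6352/(1+0.112)^4 + 303.4779/(1+0.112)^4 = 248.6777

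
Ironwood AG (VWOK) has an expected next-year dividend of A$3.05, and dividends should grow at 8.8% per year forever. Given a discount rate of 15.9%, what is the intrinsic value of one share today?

A$42.96

Gordon growth model: P₀ = D₁/(r − g), with D₁ = 3.05 given directly.
P₀ = 3.0500 / (0.159 − 0.088) = 3.0500 / 0.071 = 42.9577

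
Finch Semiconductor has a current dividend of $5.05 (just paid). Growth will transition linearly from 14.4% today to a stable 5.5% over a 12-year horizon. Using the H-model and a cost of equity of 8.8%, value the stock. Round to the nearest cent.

H-model: P₀ = D₀[(1+g_L) + H(g_S−g_L)]/(r−g_L), with H = 12/2 = 6.
P₀ = 5.05 × [(1+0.055) + 6×(0.144−0.055)] / (0.088−0.055)
   = 5.05 × 1.5890 / 0.033 = 243.1652

$243.17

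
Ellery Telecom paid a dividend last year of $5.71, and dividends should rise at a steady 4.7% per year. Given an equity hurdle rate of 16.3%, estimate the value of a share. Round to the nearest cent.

Gordon growth model: P₀ = D₁/(r − g). D₁ = 5.71 × (1 + 0.047) = 5.9784.
P₀ = 5.9784 / (0.163 − 0.047) = 5.9784 / 0.116 = 51.5377

$51.54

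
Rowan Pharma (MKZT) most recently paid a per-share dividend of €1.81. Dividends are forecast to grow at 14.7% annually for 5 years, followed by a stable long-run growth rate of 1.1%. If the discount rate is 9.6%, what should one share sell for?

Two-stage DDM. Project D₁…D_5 at 0.147, terminal growth 0.011, discount at r = 0.096.
D_1 = 2.0761
D_2 = 2.3813
D_3 = 2.7313
D_4 = 3.1328
D_5 = 3.5933
Terminal value at t=5: TV = D_6/(r−g) = 3.6328/(0.096−0.011) = 42.7393
P₀ = 2.0761/(1+0.096)^1 + 2.3813/(1+0.096)^2 + 2.7313/(1+0.096)^3 + 3.1328/(1+0.096)^4 + 3.5933/(1+0.096)^5 + 42.7393/(1+0.096)^5 = 37.4201

€37.42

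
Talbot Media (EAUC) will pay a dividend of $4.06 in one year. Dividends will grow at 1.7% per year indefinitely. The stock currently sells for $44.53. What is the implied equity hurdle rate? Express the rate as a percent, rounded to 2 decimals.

Rearranging the constant-growth DDM: r = D₁/P₀ + g.
r = 4.0600 / 44.53 + 0.017 = 0.09117 + 0.017 = 0.10817

10.82%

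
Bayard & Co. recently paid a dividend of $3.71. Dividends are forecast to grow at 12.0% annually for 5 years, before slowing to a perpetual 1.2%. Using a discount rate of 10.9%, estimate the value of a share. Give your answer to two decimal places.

Two-stage DDM. Project D₁…D_5 at 0.12, terminal growth 0.012, discount at r = 0.109.
D_1 = 4.1552
D_2 = 4.6538
D_3 = 5.2123
D_4 = 5.8378
D_5 = 6.5383
Terminal value at t=5: TV = D_6/(r−g) = 6.6167/(0.109−0.012) = 68.2139
P₀ = 4.1552/(1+0.109)^1 + 4.6538/(1+0.109)^2 + 5.2123/(1+0.109)^3 + 5.8378/(1+0.109)^4 + 6.5383/(1+0.109)^5 + 68.2139/(1+0.109)^5 = 59.7738

$59.77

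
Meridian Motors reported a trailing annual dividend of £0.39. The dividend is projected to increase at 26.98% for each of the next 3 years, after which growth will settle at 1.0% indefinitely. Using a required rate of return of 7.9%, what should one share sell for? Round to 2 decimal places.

£10.94

Two-stage DDM. Project D₁…D_3 at 0.2698, terminal growth 0.01, discount at r = 0.079.
D_1 = 0.4952
D_2 = 0.6288
D_3 = 0.7985
Terminal value at t=3: TV = D_4/(r−g) = 0.8065/(0.079−0.01) = 11.6881
P₀ = 0.4952/(1+0.079)^1 + 0.6288/(1+0.079)^2 + 0.7985/(1+0.079)^3 + 11.6881/(1+0.079)^3 = 10.9389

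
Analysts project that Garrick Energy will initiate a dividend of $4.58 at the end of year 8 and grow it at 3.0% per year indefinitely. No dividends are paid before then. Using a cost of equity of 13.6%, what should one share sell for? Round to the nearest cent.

Deferred-dividend DDM. At t=7 the remaining stream is a growing perpetuity with first payment D_8 = 4.58.
V_7 = D_8/(r−g) = 4.58/(0.136−0.03) = 43.2075
P₀ = V_7/(1+r)^7 = 43.2075/(1+0.136)^7 = 17.6975

$17.70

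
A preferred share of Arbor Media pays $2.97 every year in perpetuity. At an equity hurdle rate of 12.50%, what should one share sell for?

$23.76

Zero-growth DDM (perpetuity): P₀ = D/r = 2.97 / 0.125 = 23.7600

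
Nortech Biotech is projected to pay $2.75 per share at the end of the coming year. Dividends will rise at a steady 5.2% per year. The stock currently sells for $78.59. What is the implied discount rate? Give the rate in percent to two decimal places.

8.70%

Rearranging the constant-growth DDM: r = D₁/P₀ + g.
r = 2.7500 / 78.59 + 0.052 = 0.03499 + 0.052 = 0.08699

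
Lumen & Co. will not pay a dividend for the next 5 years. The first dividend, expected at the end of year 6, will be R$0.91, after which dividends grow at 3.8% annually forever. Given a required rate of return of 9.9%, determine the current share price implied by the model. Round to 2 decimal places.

Deferred-dividend DDM. At t=5 the remaining stream is a growing perpetuity with first payment D_6 = 0.91.
V_5 = D_6/(r−g) = 0.91/(0.099−0.038) = 14.9180
P₀ = V_5/(1+r)^5 = 14.9180/(1+0.099)^5 = 9.3051

R$9.31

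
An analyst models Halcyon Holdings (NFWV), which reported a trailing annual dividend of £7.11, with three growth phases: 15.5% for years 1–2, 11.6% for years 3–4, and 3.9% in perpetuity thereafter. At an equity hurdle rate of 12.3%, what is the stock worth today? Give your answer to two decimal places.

£121.61

Three-stage DDM. Project D₁…D_4; terminal Gordon value at t=4 with g = 0.039; discount at r = 0.123.
D_1 = 8.2121
D_2 = 9.4849
D_3 = 10.5852
D_4 = 11.8130
TV_4 = 12.2738/(0.123−0.039) = 146.1161
P₀ = Σ Dₜ/(1+r)ᵗ + TV_4/(1+r)^4 = 121.6063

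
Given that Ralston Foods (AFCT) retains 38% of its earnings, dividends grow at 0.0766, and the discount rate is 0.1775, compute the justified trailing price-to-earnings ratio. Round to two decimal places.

Payout ratio b = 1 − 0.38 = 0.62.
Justified trailing P/E = b(1+g)/(r−g) = 0.62×(1+0.0766)/(0.1775−0.0766) = 6.6154

6.62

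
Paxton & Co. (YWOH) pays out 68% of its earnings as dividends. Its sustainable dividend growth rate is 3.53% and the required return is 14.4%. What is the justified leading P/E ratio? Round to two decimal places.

6.26

Justified leading P/E = b/(r−g) = 0.68/(0.144−0.0353) = 6.2557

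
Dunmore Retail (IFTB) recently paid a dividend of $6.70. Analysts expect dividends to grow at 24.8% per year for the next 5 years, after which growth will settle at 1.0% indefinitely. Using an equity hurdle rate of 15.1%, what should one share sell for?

$114.91

Two-stage DDM. Project D₁…D_5 at 0.248, terminal growth 0.01, discount at r = 0.151.
D_1 = 8.3616
D_2 = 10.4353
D_3 = 13.0232
D_4 = 16.2530
D_5 = 20.2837
Terminal value at t=5: TV = D_6/(r−g) = 20.4866/(0.151−0.01) = 145.2948
P₀ = 8.3616/(1+0.151)^1 + 10.4353/(1+0.151)^2 + 13.0232/(1+0.151)^3 + 16.2530/(1+0.151)^4 + 20.2837/(1+0.151)^5 + 145.2948/(1+0.151)^5 = 114.9074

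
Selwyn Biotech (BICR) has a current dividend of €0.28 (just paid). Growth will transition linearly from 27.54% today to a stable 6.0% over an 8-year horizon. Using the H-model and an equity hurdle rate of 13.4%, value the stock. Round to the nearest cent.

€7.27

H-model: P₀ = D₀[(1+g_L) + H(g_S−g_L)]/(r−g_L), with H = 8/2 = 4.
P₀ = 0.28 × [(1+0.06) + 4×(0.2754−0.06)] / (0.134−0.06)
   = 0.28 × 1.9216 / 0.074 = 7.2709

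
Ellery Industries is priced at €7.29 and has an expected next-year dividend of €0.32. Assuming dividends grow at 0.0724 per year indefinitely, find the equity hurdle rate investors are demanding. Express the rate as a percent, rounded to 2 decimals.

Rearranging the constant-growth DDM: r = D₁/P₀ + g.
r = 0.3200 / 7.29 + 0.0724 = 0.04390 + 0.0724 = 0.11630

11.63%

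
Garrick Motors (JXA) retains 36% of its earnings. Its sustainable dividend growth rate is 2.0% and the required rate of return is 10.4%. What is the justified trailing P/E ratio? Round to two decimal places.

7.77

Payout ratio b = 1 − 0.36 = 0.64.
Justified trailing P/E = b(1+g)/(r−g) = 0.64×(1+0.02)/(0.104−0.02) = 7.7714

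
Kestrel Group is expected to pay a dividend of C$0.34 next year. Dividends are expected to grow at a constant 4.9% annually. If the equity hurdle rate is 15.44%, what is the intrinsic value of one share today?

C$3.23

Gordon growth model: P₀ = D₁/(r − g), with D₁ = 0.34 given directly.
P₀ = 0.3400 / (0.1544 − 0.049) = 0.3400 / 0.1054 = 3.2258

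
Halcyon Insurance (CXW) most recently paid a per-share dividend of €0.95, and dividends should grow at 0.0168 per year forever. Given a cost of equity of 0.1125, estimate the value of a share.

€10.09

Gordon growth model: P₀ = D₁/(r − g). D₁ = 0.95 × (1 + 0.0168) = 0.9660.
P₀ = 0.9660 / (0.1125 − 0.0168) = 0.9660 / 0.0957 = 10.0936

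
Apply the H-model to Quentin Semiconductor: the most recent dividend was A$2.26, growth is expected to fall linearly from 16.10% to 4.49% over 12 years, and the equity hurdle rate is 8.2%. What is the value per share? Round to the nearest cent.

A$106.09

H-model: P₀ = D₀[(1+g_L) + H(g_S−g_L)]/(r−g_L), with H = 12/2 = 6.
P₀ = 2.26 × [(1+0.0449) + 6×(0.161−0.0449)] / (0.082−0.0449)
   = 2.26 × 1.7415 / 0.0371 = 106.0860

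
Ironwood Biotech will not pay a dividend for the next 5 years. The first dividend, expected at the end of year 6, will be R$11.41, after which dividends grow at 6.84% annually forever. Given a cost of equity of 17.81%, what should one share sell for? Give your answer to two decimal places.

Deferred-dividend DDM. At t=5 the remaining stream is a growing perpetuity with first payment D_6 = 11.41.
V_5 = D_6/(r−g) = 11.41/(0.1781−0.0684) = 104.0109
P₀ = V_5/(1+r)^5 = 104.0109/(1+0.1781)^5 = 45.8319

R$45.83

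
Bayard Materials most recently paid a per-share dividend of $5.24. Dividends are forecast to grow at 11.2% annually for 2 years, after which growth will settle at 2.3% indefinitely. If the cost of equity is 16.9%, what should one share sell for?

$42.95

Two-stage DDM. Project D₁…D_2 at 0.112, terminal growth 0.023, discount at r = 0.169.
D_1 = 5.8269
D_2 = 6.4795
Terminal value at t=2: TV = D_3/(r−g) = 6.6285/(0.169−0.023) = 45.4008
P₀ = 5.8269/(1+0.169)^1 + 6.4795/(1+0.169)^2 + 45.4008/(1+0.169)^2 = 42.9486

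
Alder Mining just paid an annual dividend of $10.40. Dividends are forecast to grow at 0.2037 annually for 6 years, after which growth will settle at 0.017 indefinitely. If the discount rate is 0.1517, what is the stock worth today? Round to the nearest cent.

$175.38

Two-stage DDM. Project D₁…D_6 at 0.2037, terminal growth 0.017, discount at r = 0.1517.
D_1 = 12.5185
D_2 = 15.0685
D_3 = 18.1379
D_4 = 21.8326
D_5 = 26.2800
D_6 = 31.6332
Terminal value at t=6: TV = D_7/(r−g) = 32.1709/(0.1517−0.017) = 238.8341
P₀ = 12.5185/(1+0.1517)^1 + 15.0685/(1+0.1517)^2 + 18.1379/(1+0.1517)^3 + 21.8326/(1+0.1517)^4 + 26.2800/(1+0.1517)^5 + 31.6332/(1+0.1517)^6 + 238.8341/(1+0.1517)^6 = 175.3808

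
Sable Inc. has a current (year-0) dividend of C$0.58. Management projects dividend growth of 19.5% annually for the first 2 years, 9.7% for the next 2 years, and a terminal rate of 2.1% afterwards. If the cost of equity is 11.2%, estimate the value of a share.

C$9.92

Three-stage DDM. Project D₁…D_4; terminal Gordon value at t=4 with g = 0.021; discount at r = 0.112.
D_1 = 0.6931
D_2 = 0.8283
D_3 = 0.9086
D_4 = 0.9967
TV_4 = 1.0177/(0.112−0.021) = 11.1831
P₀ = Σ Dₜ/(1+r)ᵗ + TV_4/(1+r)^4 = 9.9195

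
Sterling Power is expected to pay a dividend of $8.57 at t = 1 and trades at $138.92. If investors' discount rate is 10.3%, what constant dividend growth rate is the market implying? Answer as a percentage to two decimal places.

4.13%

From P₀ = D₁/(r − g), the implied growth is g = r − D₁/P₀.
g = 0.103 − 8.57/138.92 = 0.103 − 0.06169 = 0.04131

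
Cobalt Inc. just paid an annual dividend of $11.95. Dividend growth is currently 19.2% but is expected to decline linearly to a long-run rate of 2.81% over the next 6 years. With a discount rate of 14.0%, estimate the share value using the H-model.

$162.30

H-model: P₀ = D₀[(1+g_L) + H(g_S−g_L)]/(r−g_L), with H = 6/2 = 3.
P₀ = 11.95 × [(1+0.0281) + 3×(0.192−0.0281)] / (0.14−0.0281)
   = 11.95 × 1.5198 / 0.1119 = 162.3021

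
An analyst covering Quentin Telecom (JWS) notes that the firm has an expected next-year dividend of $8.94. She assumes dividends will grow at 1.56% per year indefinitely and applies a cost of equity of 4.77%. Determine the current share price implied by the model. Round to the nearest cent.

$278.50

Gordon growth model: P₀ = D₁/(r − g), with D₁ = 8.94 given directly.
P₀ = 8.9400 / (0.0477 − 0.0156) = 8.9400 / 0.0321 = 278.5047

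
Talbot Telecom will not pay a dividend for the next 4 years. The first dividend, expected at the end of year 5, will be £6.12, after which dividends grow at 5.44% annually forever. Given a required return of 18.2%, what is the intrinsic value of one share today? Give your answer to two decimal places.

Deferred-dividend DDM. At t=4 the remaining stream is a growing perpetuity with first payment D_5 = 6.12.
V_4 = D_5/(r−g) = 6.12/(0.182−0.0544) = 47.9624
P₀ = V_4/(1+r)^4 = 47.9624/(1+0.182)^4 = 24.5715

£24.57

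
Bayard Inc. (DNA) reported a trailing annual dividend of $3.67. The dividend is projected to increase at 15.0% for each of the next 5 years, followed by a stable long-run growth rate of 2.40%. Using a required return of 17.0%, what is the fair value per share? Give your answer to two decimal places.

$41.04

Two-stage DDM. Project D₁…D_5 at 0.15, terminal growth 0.024, discount at r = 0.17.
D_1 = 4.2205
D_2 = 4.8536
D_3 = 5.5816
D_4 = 6.4189
D_5 = 7.3817
Terminal value at t=5: TV = D_6/(r−g) = 7.5588/(0.17−0.024) = 51.7729
P₀ = 4.2205/(1+0.17)^1 + 4.8536/(1+0.17)^2 + 5.5816/(1+0.17)^3 + 6.4189/(1+0.17)^4 + 7.3817/(1+0.17)^5 + 51.7729/(1+0.17)^5 = 41.0443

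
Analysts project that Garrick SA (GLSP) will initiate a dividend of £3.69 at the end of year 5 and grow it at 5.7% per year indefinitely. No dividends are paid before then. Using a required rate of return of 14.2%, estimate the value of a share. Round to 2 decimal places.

£25.52

Deferred-dividend DDM. At t=4 the remaining stream is a growing perpetuity with first payment D_5 = 3.69.
V_4 = D_5/(r−g) = 3.69/(0.142−0.057) = 43.4118
P₀ = V_4/(1+r)^4 = 43.4118/(1+0.142)^4 = 25.5237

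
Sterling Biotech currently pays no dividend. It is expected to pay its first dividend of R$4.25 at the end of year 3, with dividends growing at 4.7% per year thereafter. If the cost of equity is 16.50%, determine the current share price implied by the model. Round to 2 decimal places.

Deferred-dividend DDM. At t=2 the remaining stream is a growing perpetuity with first payment D_3 = 4.25.
V_2 = D_3/(r−g) = 4.25/(0.165−0.047) = 36.0169
P₀ = V_2/(1+r)^2 = 36.0169/(1+0.165)^2 = 26.5372

R$26.54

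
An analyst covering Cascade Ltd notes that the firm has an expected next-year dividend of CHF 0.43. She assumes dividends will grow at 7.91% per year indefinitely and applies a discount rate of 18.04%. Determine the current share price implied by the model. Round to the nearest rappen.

Gordon growth model: P₀ = D₁/(r − g), with D₁ = 0.43 given directly.
P₀ = 0.4300 / (0.1804 − 0.0791) = 0.4300 / 0.1013 = 4.2448

CHF 4.24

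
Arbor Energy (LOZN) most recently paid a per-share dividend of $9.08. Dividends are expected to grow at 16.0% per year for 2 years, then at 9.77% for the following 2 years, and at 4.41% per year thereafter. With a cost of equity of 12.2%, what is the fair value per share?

Three-stage DDM. Project D₁…D_4; terminal Gordon value at t=4 with g = 0.0441; discount at r = 0.122.
D_1 = 10.5328
D_2 = 12.2180
D_3 = 13.4118
D_4 = 14.7221
TV_4 = 15.3713/(0.122−0.0441) = 197.3212
P₀ = Σ Dₜ/(1+r)ᵗ + TV_4/(1+r)^4 = 162.3873

$162.39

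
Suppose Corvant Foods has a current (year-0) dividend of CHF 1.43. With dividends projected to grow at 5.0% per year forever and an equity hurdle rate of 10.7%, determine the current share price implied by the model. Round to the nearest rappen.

CHF 26.34

Gordon growth model: P₀ = D₁/(r − g). D₁ = 1.43 × (1 + 0.05) = 1.5015.
P₀ = 1.5015 / (0.107 − 0.05) = 1.5015 / 0.057 = 26.3421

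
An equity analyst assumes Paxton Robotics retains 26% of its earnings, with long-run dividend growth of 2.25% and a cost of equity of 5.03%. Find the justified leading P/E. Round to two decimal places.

26.62

Payout ratio b = 1 − 0.26 = 0.74.
Justified leading P/E = b/(r−g) = 0.74/(0.0503−0.0225) = 26.6187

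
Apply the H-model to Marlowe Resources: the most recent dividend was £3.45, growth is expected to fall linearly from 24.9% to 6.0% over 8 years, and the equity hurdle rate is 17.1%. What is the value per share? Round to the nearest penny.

H-model: P₀ = D₀[(1+g_L) + H(g_S−g_L)]/(r−g_L), with H = 8/2 = 4.
P₀ = 3.45 × [(1+0.06) + 4×(0.249−0.06)] / (0.171−0.06)
   = 3.45 × 1.8160 / 0.111 = 56.4432

£56.44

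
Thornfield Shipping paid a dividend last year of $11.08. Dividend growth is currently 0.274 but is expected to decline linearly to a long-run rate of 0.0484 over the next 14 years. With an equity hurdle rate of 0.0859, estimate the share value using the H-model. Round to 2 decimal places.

$776.37

H-model: P₀ = D₀[(1+g_L) + H(g_S−g_L)]/(r−g_L), with H = 14/2 = 7.
P₀ = 11.08 × [(1+0.0484) + 7×(0.274−0.0484)] / (0.0859−0.0484)
   = 11.08 × 2.6276 / 0.0375 = 776.3682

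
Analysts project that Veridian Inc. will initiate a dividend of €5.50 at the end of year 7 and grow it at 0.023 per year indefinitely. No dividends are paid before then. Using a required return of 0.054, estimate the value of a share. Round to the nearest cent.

€129.41

Deferred-dividend DDM. At t=6 the remaining stream is a growing perpetuity with first payment D_7 = 5.50.
V_6 = D_7/(r−g) = 5.50/(0.054−0.023) = 177.4194
P₀ = V_6/(1+r)^6 = 177.4194/(1+0.054)^6 = 129.4069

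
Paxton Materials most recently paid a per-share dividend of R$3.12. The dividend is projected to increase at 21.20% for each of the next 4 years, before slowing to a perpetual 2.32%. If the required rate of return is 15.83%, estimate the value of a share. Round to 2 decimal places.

Two-stage DDM. Project D₁…D_4 at 0.212, terminal growth 0.0232, discount at r = 0.1583.
D_1 = 3.7814
D_2 = 4.5831
D_3 = 5.5547
D_4 = 6.7323
Terminal value at t=4: TV = D_5/(r−g) = 6.8885/(0.1583−0.0232) = 50.9883
P₀ = 3.7814/(1+0.1583)^1 + 4.5831/(1+0.1583)^2 + 5.5547/(1+0.1583)^3 + 6.7323/(1+0.1583)^4 + 50.9883/(1+0.1583)^4 = 42.3211

R$42.32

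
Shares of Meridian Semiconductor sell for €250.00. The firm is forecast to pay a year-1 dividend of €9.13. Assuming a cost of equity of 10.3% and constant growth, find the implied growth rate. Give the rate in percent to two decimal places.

From P₀ = D₁/(r − g), the implied growth is g = r − D₁/P₀.
g = 0.103 − 9.13/250.00 = 0.103 − 0.03652 = 0.06648

6.65%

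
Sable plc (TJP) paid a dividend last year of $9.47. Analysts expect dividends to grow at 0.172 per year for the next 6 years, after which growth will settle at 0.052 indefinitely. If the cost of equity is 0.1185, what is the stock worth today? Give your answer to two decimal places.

$265.41

Two-stage DDM. Project D₁…D_6 at 0.172, terminal growth 0.052, discount at r = 0.1185.
D_1 = 11.0988
D_2 = 13.0078
D_3 = 15.2452
D_4 = 17.8674
D_5 = 20.9405
D_6 = 24.5423
Terminal value at t=6: TV = D_7/(r−g) = 25.8185/(0.1185−0.052) = 388.2485
P₀ = 11.0988/(1+0.1185)^1 + 13.0078/(1+0.1185)^2 + 15.2452/(1+0.1185)^3 + 17.8674/(1+0.1185)^4 + 20.9405/(1+0.1185)^5 + 24.5423/(1+0.1185)^6 + 388.2485/(1+0.1185)^6 = 265.4148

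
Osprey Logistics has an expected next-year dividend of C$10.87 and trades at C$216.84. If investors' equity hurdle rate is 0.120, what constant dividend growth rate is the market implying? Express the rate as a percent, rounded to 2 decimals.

From P₀ = D₁/(r − g), the implied growth is g = r − D₁/P₀.
g = 0.12 − 10.87/216.84 = 0.12 − 0.05013 = 0.06987

6.99%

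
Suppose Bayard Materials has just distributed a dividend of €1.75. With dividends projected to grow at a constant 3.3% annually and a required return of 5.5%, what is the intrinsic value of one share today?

€82.17

Gordon growth model: P₀ = D₁/(r − g). D₁ = 1.75 × (1 + 0.033) = 1.8077.
P₀ = 1.8077 / (0.055 − 0.033) = 1.8077 / 0.022 = 82.1705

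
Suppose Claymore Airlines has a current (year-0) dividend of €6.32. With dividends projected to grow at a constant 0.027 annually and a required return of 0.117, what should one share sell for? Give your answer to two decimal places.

€72.12

Gordon growth model: P₀ = D₁/(r − g). D₁ = 6.32 × (1 + 0.027) = 6.4906.
P₀ = 6.4906 / (0.117 − 0.027) = 6.4906 / 0.09 = 72.1182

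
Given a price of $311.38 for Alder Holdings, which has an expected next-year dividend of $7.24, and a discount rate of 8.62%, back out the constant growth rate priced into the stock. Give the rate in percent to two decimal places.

From P₀ = D₁/(r − g), the implied growth is g = r − D₁/P₀.
g = 0.0862 − 7.24/311.38 = 0.0862 − 0.02325 = 0.06295

6.29%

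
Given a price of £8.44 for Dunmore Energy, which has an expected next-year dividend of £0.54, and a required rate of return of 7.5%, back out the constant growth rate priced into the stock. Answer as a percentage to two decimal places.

From P₀ = D₁/(r − g), the implied growth is g = r − D₁/P₀.
g = 0.075 − 0.54/8.44 = 0.075 − 0.06398 = 0.01102

1.10%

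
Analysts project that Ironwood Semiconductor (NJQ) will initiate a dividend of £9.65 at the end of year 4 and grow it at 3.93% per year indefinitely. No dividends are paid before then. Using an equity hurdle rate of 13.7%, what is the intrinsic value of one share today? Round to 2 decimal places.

£67.20

Deferred-dividend DDM. At t=3 the remaining stream is a growing perpetuity with first payment D_4 = 9.65.
V_3 = D_4/(r−g) = 9.65/(0.137−0.0393) = 98.7718
P₀ = V_3/(1+r)^3 = 98.7718/(1+0.137)^3 = 67.1972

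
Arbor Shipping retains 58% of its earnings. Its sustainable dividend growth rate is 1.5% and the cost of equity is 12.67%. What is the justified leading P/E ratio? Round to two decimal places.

3.76

Payout ratio b = 1 − 0.58 = 0.42.
Justified leading P/E = b/(r−g) = 0.42/(0.1267−0.015) = 3.7601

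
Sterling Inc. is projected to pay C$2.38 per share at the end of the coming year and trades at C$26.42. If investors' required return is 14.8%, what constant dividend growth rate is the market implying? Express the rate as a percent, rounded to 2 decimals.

From P₀ = D₁/(r − g), the implied growth is g = r − D₁/P₀.
g = 0.148 − 2.38/26.42 = 0.148 − 0.09008 = 0.05792

5.79%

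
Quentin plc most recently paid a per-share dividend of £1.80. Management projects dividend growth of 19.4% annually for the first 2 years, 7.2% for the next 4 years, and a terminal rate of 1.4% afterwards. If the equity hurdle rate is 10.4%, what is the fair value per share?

Three-stage DDM. Project D₁…D_6; terminal Gordon value at t=6 with g = 0.014; discount at r = 0.104.
D_1 = 2.1492
D_2 = 2.5661
D_3 = 2.7509
D_4 = 2.9490
D_5 = 3.1613
D_6 = 3.3889
TV_6 = 3.4364/(0.104−0.014) = 38.1817
P₀ = Σ Dₜ/(1+r)ᵗ + TV_6/(1+r)^6 = 32.9694

£32.97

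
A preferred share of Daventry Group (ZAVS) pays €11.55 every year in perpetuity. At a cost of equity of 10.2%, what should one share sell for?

€113.24

Zero-growth DDM (perpetuity): P₀ = D/r = 11.55 / 0.102 = 113.2353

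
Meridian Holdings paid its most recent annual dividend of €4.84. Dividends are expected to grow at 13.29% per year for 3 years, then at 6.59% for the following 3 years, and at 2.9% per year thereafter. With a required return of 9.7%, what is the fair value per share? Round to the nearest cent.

€104.59

Three-stage DDM. Project D₁…D_6; terminal Gordon value at t=6 with g = 0.029; discount at r = 0.097.
D_1 = 5.4832
D_2 = 6.2120
D_3 = 7.0375
D_4 = 7.5013
D_5 = 7.9956
D_6 = 8.5225
TV_6 = 8.7697/(0.097−0.029) = 128.9662
P₀ = Σ Dₜ/(1+r)ᵗ + TV_6/(1+r)^6 = 104.5949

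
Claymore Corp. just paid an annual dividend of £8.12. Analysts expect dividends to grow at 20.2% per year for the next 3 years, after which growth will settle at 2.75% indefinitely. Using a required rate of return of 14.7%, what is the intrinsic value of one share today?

Two-stage DDM. Project D₁…D_3 at 0.202, terminal growth 0.0275, discount at r = 0.147.
D_1 = 9.7602
D_2 = 11.7318
D_3 = 14.1016
Terminal value at t=3: TV = D_4/(r−g) = 14.4894/(0.147−0.0275) = 121.2504
P₀ = 9.7602/(1+0.147)^1 + 11.7318/(1+0.147)^2 + 14.1016/(1+0.147)^3 + 121.2504/(1+0.147)^3 = 107.1231

£107.12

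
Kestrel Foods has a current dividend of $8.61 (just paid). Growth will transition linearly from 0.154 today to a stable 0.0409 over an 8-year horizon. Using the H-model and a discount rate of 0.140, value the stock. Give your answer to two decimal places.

$129.74

H-model: P₀ = D₀[(1+g_L) + H(g_S−g_L)]/(r−g_L), with H = 8/2 = 4.
P₀ = 8.61 × [(1+0.0409) + 4×(0.154−0.0409)] / (0.14−0.0409)
   = 8.61 × 1.4933 / 0.0991 = 129.7408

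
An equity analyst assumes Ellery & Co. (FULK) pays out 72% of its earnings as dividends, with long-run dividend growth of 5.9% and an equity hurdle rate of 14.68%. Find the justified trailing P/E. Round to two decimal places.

8.68

Justified trailing P/E = b(1+g)/(r−g) = 0.72×(1+0.059)/(0.1468−0.059) = 8.6843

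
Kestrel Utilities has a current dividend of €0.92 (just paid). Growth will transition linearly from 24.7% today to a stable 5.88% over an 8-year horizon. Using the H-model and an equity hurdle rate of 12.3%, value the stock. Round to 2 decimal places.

€25.96

H-model: P₀ = D₀[(1+g_L) + H(g_S−g_L)]/(r−g_L), with H = 8/2 = 4.
P₀ = 0.92 × [(1+0.0588) + 4×(0.247−0.0588)] / (0.123−0.0588)
   = 0.92 × 1.8116 / 0.0642 = 25.9606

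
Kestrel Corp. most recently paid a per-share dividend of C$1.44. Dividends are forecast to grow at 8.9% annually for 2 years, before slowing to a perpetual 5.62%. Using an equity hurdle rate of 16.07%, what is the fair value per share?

C$15.43

Two-stage DDM. Project D₁…D_2 at 0.089, terminal growth 0.0562, discount at r = 0.1607.
D_1 = 1.5682
D_2 = 1.7077
Terminal value at t=2: TV = D_3/(r−g) = 1.8037/(0.1607−0.0562) = 17.2603
P₀ = 1.5682/(1+0.1607)^1 + 1.7077/(1+0.1607)^2 + 17.2603/(1+0.1607)^2 = 15.4304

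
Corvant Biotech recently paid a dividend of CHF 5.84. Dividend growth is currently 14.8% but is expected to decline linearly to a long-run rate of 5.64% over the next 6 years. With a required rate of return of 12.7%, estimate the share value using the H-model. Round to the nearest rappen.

H-model: P₀ = D₀[(1+g_L) + H(g_S−g_L)]/(r−g_L), with H = 6/2 = 3.
P₀ = 5.84 × [(1+0.0564) + 3×(0.148−0.0564)] / (0.127−0.0564)
   = 5.84 × 1.3312 / 0.0706 = 110.1163

CHF 110.12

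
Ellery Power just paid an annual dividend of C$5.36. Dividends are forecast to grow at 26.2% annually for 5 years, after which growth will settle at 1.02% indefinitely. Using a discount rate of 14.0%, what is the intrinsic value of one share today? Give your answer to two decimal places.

C$106.09

Two-stage DDM. Project D₁…D_5 at 0.262, terminal growth 0.0102, discount at r = 0.14.
D_1 = 6.7643
D_2 = 8.5366
D_3 = 10.7732
D_4 = 13.5957
D_5 = 17.1578
Terminal value at t=5: TV = D_6/(r−g) = 17.3328/(0.14−0.0102) = 133.5347
P₀ = 6.7643/(1+0.14)^1 + 8.5366/(1+0.14)^2 + 10.7732/(1+0.14)^3 + 13.5957/(1+0.14)^4 + 17.1578/(1+0.14)^5 + 133.5347/(1+0.14)^5 = 106.0885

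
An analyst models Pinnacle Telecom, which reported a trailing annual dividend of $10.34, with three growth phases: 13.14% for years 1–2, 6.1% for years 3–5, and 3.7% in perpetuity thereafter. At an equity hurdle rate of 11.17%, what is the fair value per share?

$179.77

Three-stage DDM. Project D₁…D_5; terminal Gordon value at t=5 with g = 0.037; discount at r = 0.1117.
D_1 = 11.6987
D_2 = 13.2359
D_3 = 14.0433
D_4 = 14.8999
D_5 = 15.8088
TV_5 = 16.3937/(0.1117−0.037) = 219.4609
P₀ = Σ Dₜ/(1+r)ᵗ + TV_5/(1+r)^5 = 179.7662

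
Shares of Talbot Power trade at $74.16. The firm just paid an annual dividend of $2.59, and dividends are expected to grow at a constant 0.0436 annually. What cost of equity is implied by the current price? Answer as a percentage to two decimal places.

Rearranging the constant-growth DDM: r = D₁/P₀ + g.
D₁ = 2.59 × (1 + 0.0436) = 2.7029.
r = 2.7029 / 74.16 + 0.0436 = 0.03645 + 0.0436 = 0.08005

8.00%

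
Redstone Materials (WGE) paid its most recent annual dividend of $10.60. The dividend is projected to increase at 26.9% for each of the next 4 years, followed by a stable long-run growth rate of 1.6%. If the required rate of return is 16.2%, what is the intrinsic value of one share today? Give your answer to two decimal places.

Two-stage DDM. Project D₁…D_4 at 0.269, terminal growth 0.016, discount at r = 0.162.
D_1 = 13.4514
D_2 = 17.0698
D_3 = 21.6616
D_4 = 27.4886
Terminal value at t=4: TV = D_5/(r−g) = 27.9284/(0.162−0.016) = 191.2904
P₀ = 13.4514/(1+0.162)^1 + 17.0698/(1+0.162)^2 + 21.6616/(1+0.162)^3 + 27.4886/(1+0.162)^4 + 191.2904/(1+0.162)^4 = 158.0242

$158.02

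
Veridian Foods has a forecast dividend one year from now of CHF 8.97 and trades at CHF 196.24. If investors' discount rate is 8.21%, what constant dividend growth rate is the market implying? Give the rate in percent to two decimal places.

3.64%

From P₀ = D₁/(r − g), the implied growth is g = r − D₁/P₀.
g = 0.0821 − 8.97/196.24 = 0.0821 − 0.04571 = 0.03639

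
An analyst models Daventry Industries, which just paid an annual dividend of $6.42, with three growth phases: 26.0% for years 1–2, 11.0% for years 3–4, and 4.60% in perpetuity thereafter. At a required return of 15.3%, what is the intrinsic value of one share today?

$98.63

Three-stage DDM. Project D₁…D_4; terminal Gordon value at t=4 with g = 0.046; discount at r = 0.153.
D_1 = 8.0892
D_2 = 10.1924
D_3 = 11.3136
D_4 = 12.5580
TV_4 = 13.1357/(0.153−0.046) = 122.7637
P₀ = Σ Dₜ/(1+r)ᵗ + TV_4/(1+r)^4 = 98.6321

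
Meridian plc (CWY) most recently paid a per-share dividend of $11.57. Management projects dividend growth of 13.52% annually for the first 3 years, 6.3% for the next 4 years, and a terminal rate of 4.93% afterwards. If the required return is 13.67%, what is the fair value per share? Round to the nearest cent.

$179.53

Three-stage DDM. Project D₁…D_7; terminal Gordon value at t=7 with g = 0.0493; discount at r = 0.1367.
D_1 = 13.1343
D_2 = 14.9100
D_3 = 16.9259
D_4 = 17.9922
D_5 = 19.1257
D_6 = 20.3306
D_7 = 21.6114
TV_7 = 22.6769/(0.1367−0.0493) = 259.4608
P₀ = Σ Dₜ/(1+r)ᵗ + TV_7/(1+r)^7 = 179.5284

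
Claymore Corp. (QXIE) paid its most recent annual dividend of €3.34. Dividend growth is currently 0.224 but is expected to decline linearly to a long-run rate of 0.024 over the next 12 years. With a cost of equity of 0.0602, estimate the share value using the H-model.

€205.20

H-model: P₀ = D₀[(1+g_L) + H(g_S−g_L)]/(r−g_L), with H = 12/2 = 6.
P₀ = 3.34 × [(1+0.024) + 6×(0.224−0.024)] / (0.0602−0.024)
   = 3.34 × 2.2240 / 0.0362 = 205.1978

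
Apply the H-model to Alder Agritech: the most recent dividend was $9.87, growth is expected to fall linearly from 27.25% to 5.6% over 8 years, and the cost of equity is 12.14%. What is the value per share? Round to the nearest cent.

$290.06

H-model: P₀ = D₀[(1+g_L) + H(g_S−g_L)]/(r−g_L), with H = 8/2 = 4.
P₀ = 9.87 × [(1+0.056) + 4×(0.2725−0.056)] / (0.1214−0.056)
   = 9.87 × 1.9220 / 0.0654 = 290.0633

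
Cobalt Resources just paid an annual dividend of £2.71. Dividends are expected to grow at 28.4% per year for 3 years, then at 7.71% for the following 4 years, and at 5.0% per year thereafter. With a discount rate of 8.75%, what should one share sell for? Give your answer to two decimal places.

£149.04

Three-stage DDM. Project D₁…D_7; terminal Gordon value at t=7 with g = 0.05; discount at r = 0.0875.
D_1 = 3.4796
D_2 = 4.4679
D_3 = 5.7367
D_4 = 6.1790
D_5 = 6.6554
D_6 = 7.1686
D_7 = 7.7213
TV_7 = 8.1073/(0.0875−0.05) = 216.1954
P₀ = Σ Dₜ/(1+r)ᵗ + TV_7/(1+r)^7 = 149.0397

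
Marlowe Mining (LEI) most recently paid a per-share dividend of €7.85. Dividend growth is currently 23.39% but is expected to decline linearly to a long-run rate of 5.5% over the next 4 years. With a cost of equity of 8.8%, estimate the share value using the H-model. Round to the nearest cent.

H-model: P₀ = D₀[(1+g_L) + H(g_S−g_L)]/(r−g_L), with H = 4/2 = 2.
P₀ = 7.85 × [(1+0.055) + 2×(0.2339−0.055)] / (0.088−0.055)
   = 7.85 × 1.4128 / 0.033 = 336.0752

€336.08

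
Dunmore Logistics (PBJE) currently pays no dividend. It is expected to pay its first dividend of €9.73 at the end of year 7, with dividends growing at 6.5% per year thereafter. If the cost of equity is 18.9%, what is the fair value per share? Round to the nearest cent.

€27.77

Deferred-dividend DDM. At t=6 the remaining stream is a growing perpetuity with first payment D_7 = 9.73.
V_6 = D_7/(r−g) = 9.73/(0.189−0.065) = 78.4677
P₀ = V_6/(1+r)^6 = 78.4677/(1+0.189)^6 = 27.7715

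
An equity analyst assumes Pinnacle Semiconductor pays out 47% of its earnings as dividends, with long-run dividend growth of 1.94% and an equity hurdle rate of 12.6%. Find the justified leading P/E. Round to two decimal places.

4.41

Justified leading P/E = b/(r−g) = 0.47/(0.126−0.0194) = 4.4090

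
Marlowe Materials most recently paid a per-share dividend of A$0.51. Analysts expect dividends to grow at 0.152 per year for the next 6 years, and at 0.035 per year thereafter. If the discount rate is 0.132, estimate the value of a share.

Two-stage DDM. Project D₁…D_6 at 0.152, terminal growth 0.035, discount at r = 0.132.
D_1 = 0.5875
D_2 = 0.6768
D_3 = 0.7797
D_4 = 0.8982
D_5 = 1.0347
D_6 = 1.1920
Terminal value at t=6: TV = D_7/(r−g) = 1.2337/(0.132−0.035) = 12.7190
P₀ = 0.5875/(1+0.132)^1 + 0.6768/(1+0.132)^2 + 0.7797/(1+0.132)^3 + 0.8982/(1+0.132)^4 + 1.0347/(1+0.132)^5 + 1.1920/(1+0.132)^6 + 12.7190/(1+0.132)^6 = 9.2996

A$9.30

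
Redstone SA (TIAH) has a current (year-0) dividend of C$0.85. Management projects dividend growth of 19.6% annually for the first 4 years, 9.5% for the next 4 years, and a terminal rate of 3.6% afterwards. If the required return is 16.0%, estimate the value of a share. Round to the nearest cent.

Three-stage DDM. Project D₁…D_8; terminal Gordon value at t=8 with g = 0.036; discount at r = 0.16.
D_1 = 1.0166
D_2 = 1.2159
D_3 = 1.4542
D_4 = 1.7392
D_5 = 1.9044
D_6 = 2.0853
D_7 = 2.2834
D_8 = 2.5003
TV_8 = 2.5904/(0.16−0.036) = 20.8900
P₀ = Σ Dₜ/(1+r)ᵗ + TV_8/(1+r)^8 = 13.3773

C$13.38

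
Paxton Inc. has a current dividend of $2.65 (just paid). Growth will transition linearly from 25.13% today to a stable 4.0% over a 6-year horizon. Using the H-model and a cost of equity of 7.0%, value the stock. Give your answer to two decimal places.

H-model: P₀ = D₀[(1+g_L) + H(g_S−g_L)]/(r−g_L), with H = 6/2 = 3.
P₀ = 2.65 × [(1+0.04) + 3×(0.2513−0.04)] / (0.07−0.04)
   = 2.65 × 1.6739 / 0.03 = 147.8612

$147.86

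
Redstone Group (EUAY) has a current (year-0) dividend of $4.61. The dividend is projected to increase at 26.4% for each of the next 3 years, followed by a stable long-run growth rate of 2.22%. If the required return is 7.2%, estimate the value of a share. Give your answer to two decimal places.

$174.52

Two-stage DDM. Project D₁…D_3 at 0.264, terminal growth 0.0222, discount at r = 0.072.
D_1 = 5.8270
D_2 = 7.3654
D_3 = 9.3098
Terminal value at t=3: TV = D_4/(r−g) = 9.5165/(0.072−0.0222) = 191.0947
P₀ = 5.8270/(1+0.072)^1 + 7.3654/(1+0.072)^2 + 9.3098/(1+0.072)^3 + 191.0947/(1+0.072)^3 = 174.5208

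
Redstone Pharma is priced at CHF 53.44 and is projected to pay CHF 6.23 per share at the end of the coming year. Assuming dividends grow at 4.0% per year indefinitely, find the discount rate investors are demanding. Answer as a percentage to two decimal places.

Rearranging the constant-growth DDM: r = D₁/P₀ + g.
r = 6.2300 / 53.44 + 0.04 = 0.11658 + 0.04 = 0.15658

15.66%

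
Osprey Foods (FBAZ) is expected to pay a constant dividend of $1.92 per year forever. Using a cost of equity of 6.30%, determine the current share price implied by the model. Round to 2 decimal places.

Zero-growth DDM (perpetuity): P₀ = D/r = 1.92 / 0.063 = 30.4762

$30.48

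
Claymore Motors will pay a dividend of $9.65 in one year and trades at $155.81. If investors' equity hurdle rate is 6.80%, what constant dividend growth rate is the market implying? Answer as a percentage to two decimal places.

From P₀ = D₁/(r − g), the implied growth is g = r − D₁/P₀.
g = 0.068 − 9.65/155.81 = 0.068 − 0.06193 = 0.00607

0.61%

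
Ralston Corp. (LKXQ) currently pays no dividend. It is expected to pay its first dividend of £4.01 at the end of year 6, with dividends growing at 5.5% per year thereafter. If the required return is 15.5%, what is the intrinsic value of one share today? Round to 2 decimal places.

Deferred-dividend DDM. At t=5 the remaining stream is a growing perpetuity with first payment D_6 = 4.01.
V_5 = D_6/(r−g) = 4.01/(0.155−0.055) = 40.1000
P₀ = V_5/(1+r)^5 = 40.1000/(1+0.155)^5 = 19.5090

£19.51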